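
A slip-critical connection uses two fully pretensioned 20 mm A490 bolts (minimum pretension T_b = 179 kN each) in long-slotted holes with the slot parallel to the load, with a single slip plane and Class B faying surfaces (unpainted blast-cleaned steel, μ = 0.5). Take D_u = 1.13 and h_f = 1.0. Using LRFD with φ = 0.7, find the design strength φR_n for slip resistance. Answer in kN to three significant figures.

R_n = μ · D_u · h_f · T_b · n_s · n_b = 0.5 × 1.13 × 1.0 × 179 × 1 × 2 = 202.3 kN.
Design strength φR_n = 0.7 × 202.3 = 142 kN.

142 kN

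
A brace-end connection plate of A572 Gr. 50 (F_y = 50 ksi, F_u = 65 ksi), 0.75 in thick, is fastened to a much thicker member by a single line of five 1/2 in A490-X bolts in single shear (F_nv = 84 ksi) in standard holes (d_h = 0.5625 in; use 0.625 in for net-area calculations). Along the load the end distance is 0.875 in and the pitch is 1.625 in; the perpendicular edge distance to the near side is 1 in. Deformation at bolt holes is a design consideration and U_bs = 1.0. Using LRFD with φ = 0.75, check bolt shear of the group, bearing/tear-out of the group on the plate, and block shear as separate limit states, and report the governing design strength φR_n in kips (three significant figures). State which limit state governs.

61.9 kips (bolt shear governs)

Bolt shear: A_b = π·0.5²/4 = 0.1963 in²; R_n = 84 × 0.1963 × 5 × 1 = 82.47 kips → 0.75 × 82.47 = 61.9 kips.
Bearing: edge l_c = 0.5938, r_n = 34.73 kips; interior l_c = 1.062, r_n = 58.5 kips; R_n = 34.73 + 4·58.5 = 268.7 kips → 202 kips.
Block shear: A_gv = 5.531, A_nv = 3.422, A_nt = 0.5156 in²; R_n = min(0.6F_uA_nv, 0.6F_yA_gv) + U_bs·F_u·A_nt = 167 kips → 125 kips.
Bolt shear governs: 61.9 kips.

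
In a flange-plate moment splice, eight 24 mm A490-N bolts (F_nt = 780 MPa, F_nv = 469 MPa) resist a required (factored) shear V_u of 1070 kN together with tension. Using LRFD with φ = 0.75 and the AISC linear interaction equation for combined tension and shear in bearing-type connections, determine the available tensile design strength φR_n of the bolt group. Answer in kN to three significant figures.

973 kN

A_b = π·24²/4 = 452.4 mm²; f_rv = 1070 × 1000 / (8 × 452.4) = 295.7 MPa.
F'_nt = 1.3 F_nt − (F_nt / φF_nv) f_rv = 1.3·780 − (780/(0.75·469))·295.7 = 358.4 MPa, capped at F_nt → F'_nt = 358.4 MPa.
R_n = F'_nt · A_b · n = 358.4 × 452.4 × 8 / 1000 = 1297 kN.
Design strength φR_n = 0.75 × 1297 = 973 kN.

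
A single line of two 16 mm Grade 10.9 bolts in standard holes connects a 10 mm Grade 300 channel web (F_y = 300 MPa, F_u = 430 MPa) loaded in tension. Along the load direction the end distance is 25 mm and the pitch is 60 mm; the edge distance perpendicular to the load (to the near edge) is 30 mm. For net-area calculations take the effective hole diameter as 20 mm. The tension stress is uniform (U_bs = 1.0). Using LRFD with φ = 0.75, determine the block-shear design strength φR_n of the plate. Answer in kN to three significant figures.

171 kN

Shear plane L_v = 25 + 1·60 = 85 mm; A_gv = 85 × 10 = 850 mm².
A_nv = (85 − 1.5·20) × 10 = 550 mm².
A_nt = (30 − 0.5·20) × 10 = 200 mm².
0.6 F_u A_nv = 141.9 kN; 0.6 F_y A_gv = 153 kN → shear rupture governs the shear term.
R_n = 141.9 + 1.0 × 430 × 200 / 1000 = 227.9 kN.
Design strength φR_n = 0.75 × 227.9 = 171 kN.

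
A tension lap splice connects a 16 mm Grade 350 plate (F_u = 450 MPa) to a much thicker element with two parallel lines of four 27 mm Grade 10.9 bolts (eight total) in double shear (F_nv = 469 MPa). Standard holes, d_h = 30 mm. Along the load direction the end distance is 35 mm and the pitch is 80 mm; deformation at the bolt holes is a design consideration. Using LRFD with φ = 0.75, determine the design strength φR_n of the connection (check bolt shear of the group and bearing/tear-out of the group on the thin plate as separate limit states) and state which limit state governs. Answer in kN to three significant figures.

2200 kN (bearing governs)

Bolt shear: A_b = π·27²/4 = 572.6 mm²; R_n = 469 × 572.6 × 8 × 2 / 1000 = 4296 kN → 0.75 × 4296 = 3220 kN.
Bearing (1.2 l_c t F_u ≤ 2.4 d t F_u): upper limit = 2.4·27·16·450 / 1000 = 466.6 kN.
  Edge l_c = 35 − 30/2 = 20 → r_n = 172.8 kN; interior l_c = 80 − 30 = 50 → r_n = 432 kN.
  R_n,bearing = 2·172.8 + 6·432 = 2938 kN → 0.75 × 2938 = 2200 kN.
Bearing governs: 2200 kN.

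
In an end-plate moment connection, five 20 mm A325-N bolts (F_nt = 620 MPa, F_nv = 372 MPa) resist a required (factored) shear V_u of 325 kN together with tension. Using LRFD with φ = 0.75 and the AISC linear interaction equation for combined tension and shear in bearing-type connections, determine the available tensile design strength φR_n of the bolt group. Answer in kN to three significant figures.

A_b = π·20²/4 = 314.2 mm²; f_rv = 325 × 1000 / (5 × 314.2) = 206.9 MPa.
F'_nt = 1.3 F_nt − (F_nt / φF_nv) f_rv = 1.3·620 − (620/(0.75·372))·206.9 = 346.2 MPa, capped at F_nt → F'_nt = 346.2 MPa.
R_n = F'_nt · A_b · n = 346.2 × 314.2 × 5 / 1000 = 543.8 kN.
Design strength φR_n = 0.75 × 543.8 = 408 kN.

408 kN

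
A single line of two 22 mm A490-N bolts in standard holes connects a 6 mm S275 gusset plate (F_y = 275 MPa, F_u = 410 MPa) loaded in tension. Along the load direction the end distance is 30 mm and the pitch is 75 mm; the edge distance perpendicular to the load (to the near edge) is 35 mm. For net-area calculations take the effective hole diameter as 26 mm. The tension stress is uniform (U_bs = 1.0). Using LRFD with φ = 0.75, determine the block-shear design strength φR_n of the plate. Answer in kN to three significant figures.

Shear plane L_v = 30 + 1·75 = 105 mm; A_gv = 105 × 6 = 630 mm².
A_nv = (105 − 1.5·26) × 6 = 396 mm².
A_nt = (35 − 0.5·26) × 6 = 132 mm².
0.6 F_u A_nv = 97.42 kN; 0.6 F_y A_gv = 104 kN → shear rupture governs the shear term.
R_n = 97.42 + 1.0 × 410 × 132 / 1000 = 151.5 kN.
Design strength φR_n = 0.75 × 151.5 = 114 kN.

114 kN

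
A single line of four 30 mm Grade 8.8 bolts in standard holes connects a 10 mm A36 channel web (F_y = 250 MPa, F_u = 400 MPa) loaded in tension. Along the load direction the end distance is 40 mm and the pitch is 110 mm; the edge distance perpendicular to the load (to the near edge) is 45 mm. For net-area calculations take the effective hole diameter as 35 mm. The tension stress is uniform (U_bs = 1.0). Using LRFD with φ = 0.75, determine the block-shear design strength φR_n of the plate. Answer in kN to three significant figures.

Shear plane L_v = 40 + 3·110 = 370 mm; A_gv = 370 × 10 = 3700 mm².
A_nv = (370 − 3.5·35) × 10 = 2475 mm².
A_nt = (45 − 0.5·35) × 10 = 275 mm².
0.6 F_u A_nv = 594 kN; 0.6 F_y A_gv = 555 kN → shear yielding governs the shear term.
R_n = 555 + 1.0 × 400 × 275 / 1000 = 665 kN.
Design strength φR_n = 0.75 × 665 = 499 kN.

499 kN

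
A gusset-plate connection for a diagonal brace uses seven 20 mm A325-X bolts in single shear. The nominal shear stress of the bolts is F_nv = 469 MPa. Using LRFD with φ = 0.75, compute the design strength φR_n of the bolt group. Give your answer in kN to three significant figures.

A_b = π × 20² / 4 = 314.2 mm².
R_n = F_nv · A_b · n · n_s = 469 × 314.2 × 7 × 1 / 1000 = 1031 kN.
Design strength φR_n = 0.75 × 1031 = 774 kN.

774 kN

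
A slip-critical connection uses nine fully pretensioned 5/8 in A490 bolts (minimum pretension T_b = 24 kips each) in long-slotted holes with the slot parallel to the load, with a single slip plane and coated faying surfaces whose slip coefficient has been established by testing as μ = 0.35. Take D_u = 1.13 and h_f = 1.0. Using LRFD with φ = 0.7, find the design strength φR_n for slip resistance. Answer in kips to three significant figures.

R_n = μ · D_u · h_f · T_b · n_s · n_b = 0.35 × 1.13 × 1.0 × 24 × 1 × 9 = 85.43 kips.
Design strength φR_n = 0.7 × 85.43 = 59.8 kips.

59.8 kips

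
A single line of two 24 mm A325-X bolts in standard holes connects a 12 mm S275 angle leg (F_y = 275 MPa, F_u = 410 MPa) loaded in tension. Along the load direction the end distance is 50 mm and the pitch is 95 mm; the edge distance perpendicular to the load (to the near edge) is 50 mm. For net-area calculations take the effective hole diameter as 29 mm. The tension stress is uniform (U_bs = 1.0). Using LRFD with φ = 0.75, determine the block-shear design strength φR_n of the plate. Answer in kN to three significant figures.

346 kN

Shear plane L_v = 50 + 1·95 = 145 mm; A_gv = 145 × 12 = 1740 mm².
A_nv = (145 − 1.5·29) × 12 = 1218 mm².
A_nt = (50 − 0.5·29) × 12 = 426 mm².
0.6 F_u A_nv = 299.6 kN; 0.6 F_y A_gv = 287.1 kN → shear yielding governs the shear term.
R_n = 287.1 + 1.0 × 410 × 426 / 1000 = 461.8 kN.
Design strength φR_n = 0.75 × 461.8 = 346 kN.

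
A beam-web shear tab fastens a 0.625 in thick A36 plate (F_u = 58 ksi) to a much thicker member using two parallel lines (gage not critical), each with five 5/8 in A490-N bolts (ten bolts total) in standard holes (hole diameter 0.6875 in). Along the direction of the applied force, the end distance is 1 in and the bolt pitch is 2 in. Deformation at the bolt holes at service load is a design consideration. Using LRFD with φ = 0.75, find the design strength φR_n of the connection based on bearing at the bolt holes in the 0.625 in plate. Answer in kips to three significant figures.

369 kips

Per bolt r_n = 1.2 l_c t F_u ≤ 2.4 d t F_u; upper limit = 2.4 × 0.625 × 0.625 × 58 = 54.38 kips.
Edge bolt: l_c = 1 − 0.6875/2 = 0.6562 in → 1.2 × 0.6562 × 0.625 × 58 = 28.55 → r_n = 28.55 kips.
Interior bolts: l_c = 2 − 0.6875 = 1.312 in → 1.2 × 1.312 × 0.625 × 58 = 57.09 → r_n = 54.38 kips.
R_n = 2 × 28.55 + 8 × 54.38 = 492.1 kips.
Design strength φR_n = 0.75 × 492.1 = 369 kips.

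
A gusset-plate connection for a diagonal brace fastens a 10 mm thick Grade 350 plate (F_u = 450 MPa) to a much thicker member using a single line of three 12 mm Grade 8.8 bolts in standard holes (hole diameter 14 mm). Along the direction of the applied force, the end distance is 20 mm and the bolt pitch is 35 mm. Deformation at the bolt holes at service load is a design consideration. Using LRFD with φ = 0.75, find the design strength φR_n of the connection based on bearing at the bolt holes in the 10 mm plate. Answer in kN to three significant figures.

Per bolt r_n = 1.2 l_c t F_u ≤ 2.4 d t F_u; upper limit = 2.4 × 12 × 10 × 450 / 1000 = 129.6 kN.
Edge bolt: l_c = 20 − 14/2 = 13 mm → 1.2 × 13 × 10 × 450 / 1000 = 70.2 → r_n = 70.2 kN.
Interior bolts: l_c = 35 − 14 = 21 mm → 1.2 × 21 × 10 × 450 / 1000 = 113.4 → r_n = 113.4 kN.
R_n = 1 × 70.2 + 2 × 113.4 = 297 kN.
Design strength φR_n = 0.75 × 297 = 223 kN.

223 kN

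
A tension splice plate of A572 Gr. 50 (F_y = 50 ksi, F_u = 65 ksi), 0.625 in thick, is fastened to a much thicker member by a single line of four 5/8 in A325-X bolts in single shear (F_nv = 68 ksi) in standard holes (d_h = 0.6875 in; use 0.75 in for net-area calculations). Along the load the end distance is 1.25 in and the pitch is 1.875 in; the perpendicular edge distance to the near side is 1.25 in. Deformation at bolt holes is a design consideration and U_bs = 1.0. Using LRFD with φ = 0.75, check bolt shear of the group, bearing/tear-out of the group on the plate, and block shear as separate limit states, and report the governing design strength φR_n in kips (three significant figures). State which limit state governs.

62.6 kips (bolt shear governs)

Bolt shear: A_b = π·0.625²/4 = 0.3068 in²; R_n = 68 × 0.3068 × 4 × 1 = 83.45 kips → 0.75 × 83.45 = 62.6 kips.
Bearing: edge l_c = 0.9062, r_n = 44.18 kips; interior l_c = 1.188, r_n = 57.89 kips; R_n = 44.18 + 3·57.89 = 217.9 kips → 163 kips.
Block shear: A_gv = 4.297, A_nv = 2.656, A_nt = 0.5469 in²; R_n = min(0.6F_uA_nv, 0.6F_yA_gv) + U_bs·F_u·A_nt = 139.1 kips → 104 kips.
Bolt shear governs: 62.6 kips.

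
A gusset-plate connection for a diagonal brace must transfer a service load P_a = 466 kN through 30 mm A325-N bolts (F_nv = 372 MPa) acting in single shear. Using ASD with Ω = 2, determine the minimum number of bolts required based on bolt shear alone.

4 bolts

A_b = π·30²/4 = 706.9 mm².
Per-bolt allowable strength R_n/Ω = 372 × 706.9 × 1 / 1000 / 2 = 131.5 kN.
n ≥ 466 / 131.5 = 3.544 → use 4 bolts.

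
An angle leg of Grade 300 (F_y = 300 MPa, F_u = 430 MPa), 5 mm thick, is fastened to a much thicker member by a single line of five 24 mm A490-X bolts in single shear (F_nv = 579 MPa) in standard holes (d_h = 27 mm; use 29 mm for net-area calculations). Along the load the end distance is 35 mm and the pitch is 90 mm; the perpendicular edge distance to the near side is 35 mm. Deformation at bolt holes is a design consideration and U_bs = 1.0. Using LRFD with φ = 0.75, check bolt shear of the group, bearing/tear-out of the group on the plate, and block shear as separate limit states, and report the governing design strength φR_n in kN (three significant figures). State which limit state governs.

Bolt shear: A_b = π·24²/4 = 452.4 mm²; R_n = 579 × 452.4 × 5 × 1 / 1000 = 1310 kN → 0.75 × 1310 = 982 kN.
Bearing: edge l_c = 21.5, r_n = 55.47 kN; interior l_c = 63, r_n = 123.8 kN; R_n = 55.47 + 4·123.8 = 550.8 kN → 413 kN.
Block shear: A_gv = 1975, A_nv = 1322, A_nt = 102.5 mm²; R_n = min(0.6F_uA_nv, 0.6F_yA_gv) + U_bs·F_u·A_nt = 385.3 kN → 289 kN.
Block shear governs: 289 kN.

289 kN (block shear governs)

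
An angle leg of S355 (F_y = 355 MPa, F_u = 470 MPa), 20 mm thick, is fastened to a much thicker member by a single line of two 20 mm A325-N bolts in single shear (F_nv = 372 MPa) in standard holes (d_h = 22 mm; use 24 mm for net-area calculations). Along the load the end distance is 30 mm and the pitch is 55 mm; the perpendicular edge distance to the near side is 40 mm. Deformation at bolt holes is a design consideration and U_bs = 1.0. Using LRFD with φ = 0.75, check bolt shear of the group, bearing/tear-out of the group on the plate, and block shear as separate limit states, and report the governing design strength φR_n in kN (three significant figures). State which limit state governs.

Bolt shear: A_b = π·20²/4 = 314.2 mm²; R_n = 372 × 314.2 × 2 × 1 / 1000 = 233.7 kN → 0.75 × 233.7 = 175 kN.
Bearing: edge l_c = 19, r_n = 214.3 kN; interior l_c = 33, r_n = 372.2 kN; R_n = 214.3 + 1·372.2 = 586.6 kN → 440 kN.
Block shear: A_gv = 1700, A_nv = 980, A_nt = 560 mm²; R_n = min(0.6F_uA_nv, 0.6F_yA_gv) + U_bs·F_u·A_nt = 539.6 kN → 405 kN.
Bolt shear governs: 175 kN.

175 kN (bolt shear governs)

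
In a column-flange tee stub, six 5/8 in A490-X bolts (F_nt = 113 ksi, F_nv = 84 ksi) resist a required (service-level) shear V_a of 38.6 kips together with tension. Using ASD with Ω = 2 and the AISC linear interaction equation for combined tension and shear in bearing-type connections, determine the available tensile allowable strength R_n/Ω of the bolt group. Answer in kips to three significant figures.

A_b = π·0.625²/4 = 0.3068 in²; f_rv = 38.6 / (6 × 0.3068) = 20.97 ksi.
F'_nt = 1.3 F_nt − (Ω F_nt / F_nv) f_rv = 1.3·113 − (2·113/84)·20.97 = 90.48 ksi, capped at F_nt → F'_nt = 90.48 ksi.
R_n = F'_nt · A_b · n = 90.48 × 0.3068 × 6 = 166.6 kips.
Allowable strength R_n/Ω = 166.6 / 2 = 83.3 kips.

83.3 kips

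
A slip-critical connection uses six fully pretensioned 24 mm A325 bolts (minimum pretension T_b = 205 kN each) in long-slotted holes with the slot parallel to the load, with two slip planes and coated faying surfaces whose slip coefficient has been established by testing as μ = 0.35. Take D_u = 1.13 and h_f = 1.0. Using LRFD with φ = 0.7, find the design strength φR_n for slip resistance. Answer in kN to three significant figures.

681 kN

R_n = μ · D_u · h_f · T_b · n_s · n_b = 0.35 × 1.13 × 1.0 × 205 × 2 × 6 = 972.9 kN.
Design strength φR_n = 0.7 × 972.9 = 681 kN.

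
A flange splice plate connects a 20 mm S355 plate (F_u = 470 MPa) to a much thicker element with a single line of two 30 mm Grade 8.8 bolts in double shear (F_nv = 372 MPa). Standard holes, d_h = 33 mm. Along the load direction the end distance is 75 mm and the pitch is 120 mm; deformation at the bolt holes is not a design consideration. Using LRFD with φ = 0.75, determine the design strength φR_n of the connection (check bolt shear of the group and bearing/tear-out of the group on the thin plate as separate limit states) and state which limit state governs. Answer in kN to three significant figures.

Bolt shear: A_b = π·30²/4 = 706.9 mm²; R_n = 372 × 706.9 × 2 × 2 / 1000 = 1052 kN → 0.75 × 1052 = 789 kN.
Bearing (1.5 l_c t F_u ≤ 3.0 d t F_u): upper limit = 3.0·30·20·470 / 1000 = 846 kN.
  Edge l_c = 75 − 33/2 = 58.5 → r_n = 824.9 kN; interior l_c = 120 − 33 = 87 → r_n = 846 kN.
  R_n,bearing = 1·824.9 + 1·846 = 1671 kN → 0.75 × 1671 = 1250 kN.
Bolt shear governs: 789 kN.

789 kN (bolt shear governs)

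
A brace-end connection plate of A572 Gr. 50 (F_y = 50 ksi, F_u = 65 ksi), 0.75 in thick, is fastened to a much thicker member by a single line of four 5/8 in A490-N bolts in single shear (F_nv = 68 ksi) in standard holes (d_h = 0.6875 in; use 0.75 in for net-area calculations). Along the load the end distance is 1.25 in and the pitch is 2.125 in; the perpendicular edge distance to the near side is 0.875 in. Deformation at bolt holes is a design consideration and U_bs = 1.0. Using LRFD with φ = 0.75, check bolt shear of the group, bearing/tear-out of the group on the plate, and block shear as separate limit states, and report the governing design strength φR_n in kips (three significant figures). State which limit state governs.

62.6 kips (bolt shear governs)

Bolt shear: A_b = π·0.625²/4 = 0.3068 in²; R_n = 68 × 0.3068 × 4 × 1 = 83.45 kips → 0.75 × 83.45 = 62.6 kips.
Bearing: edge l_c = 0.9062, r_n = 53.02 kips; interior l_c = 1.438, r_n = 73.12 kips; R_n = 53.02 + 3·73.12 = 272.4 kips → 204 kips.
Block shear: A_gv = 5.719, A_nv = 3.75, A_nt = 0.375 in²; R_n = min(0.6F_uA_nv, 0.6F_yA_gv) + U_bs·F_u·A_nt = 170.6 kips → 128 kips.
Bolt shear governs: 62.6 kips.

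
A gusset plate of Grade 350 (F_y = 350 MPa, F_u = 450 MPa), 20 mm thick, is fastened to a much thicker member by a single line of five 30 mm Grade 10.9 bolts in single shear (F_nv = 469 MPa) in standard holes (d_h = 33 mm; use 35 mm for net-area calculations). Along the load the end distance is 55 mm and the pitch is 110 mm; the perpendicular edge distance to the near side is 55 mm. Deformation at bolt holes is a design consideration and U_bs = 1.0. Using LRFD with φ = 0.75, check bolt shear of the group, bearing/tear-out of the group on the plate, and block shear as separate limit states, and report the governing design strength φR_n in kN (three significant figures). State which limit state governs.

1240 kN (bolt shear governs)

Bolt shear: A_b = π·30²/4 = 706.9 mm²; R_n = 469 × 706.9 × 5 × 1 / 1000 = 1658 kN → 0.75 × 1658 = 1240 kN.
Bearing: edge l_c = 38.5, r_n = 415.8 kN; interior l_c = 77, r_n = 648 kN; R_n = 415.8 + 4·648 = 3008 kN → 2260 kN.
Block shear: A_gv = 9900, A_nv = 6750, A_nt = 750 mm²; R_n = min(0.6F_uA_nv, 0.6F_yA_gv) + U_bs·F_u·A_nt = 2160 kN → 1620 kN.
Bolt shear governs: 1240 kN.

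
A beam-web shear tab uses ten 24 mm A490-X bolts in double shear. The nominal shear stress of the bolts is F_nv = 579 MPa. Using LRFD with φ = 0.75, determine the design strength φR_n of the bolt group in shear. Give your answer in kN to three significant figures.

3930 kN

A_b = π × 24² / 4 = 452.4 mm².
R_n = F_nv · A_b · n · n_s = 579 × 452.4 × 10 × 2 / 1000 = 5239 kN.
Design strength φR_n = 0.75 × 5239 = 3930 kN.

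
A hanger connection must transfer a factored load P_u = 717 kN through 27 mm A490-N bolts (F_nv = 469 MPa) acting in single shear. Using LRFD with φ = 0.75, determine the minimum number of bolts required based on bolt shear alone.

A_b = π·27²/4 = 572.6 mm².
Per-bolt design strength φR_n = 0.75 × 469 × 572.6 × 1 / 1000 = 201.4 kN.
n ≥ 717 / 201.4 = 3.56 → use 4 bolts.

4 bolts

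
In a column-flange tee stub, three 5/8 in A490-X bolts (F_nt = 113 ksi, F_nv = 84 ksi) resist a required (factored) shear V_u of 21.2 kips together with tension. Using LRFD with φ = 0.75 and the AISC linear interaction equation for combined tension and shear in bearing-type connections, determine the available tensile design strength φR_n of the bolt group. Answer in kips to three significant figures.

72.9 kips

A_b = π·0.625²/4 = 0.3068 in²; f_rv = 21.2 / (3 × 0.3068) = 23.03 ksi.
F'_nt = 1.3 F_nt − (F_nt / φF_nv) f_rv = 1.3·113 − (113/(0.75·84))·23.03 = 105.6 ksi, capped at F_nt → F'_nt = 105.6 ksi.
R_n = F'_nt · A_b · n = 105.6 × 0.3068 × 3 = 97.18 kips.
Design strength φR_n = 0.75 × 97.18 = 72.9 kips.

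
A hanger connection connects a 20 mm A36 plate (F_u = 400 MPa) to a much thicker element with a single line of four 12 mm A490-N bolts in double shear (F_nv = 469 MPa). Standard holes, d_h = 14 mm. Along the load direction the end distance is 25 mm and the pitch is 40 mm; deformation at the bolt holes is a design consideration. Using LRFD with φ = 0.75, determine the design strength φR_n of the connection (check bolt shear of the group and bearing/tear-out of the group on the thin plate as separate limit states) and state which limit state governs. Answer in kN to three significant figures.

Bolt shear: A_b = π·12²/4 = 113.1 mm²; R_n = 469 × 113.1 × 4 × 2 / 1000 = 424.3 kN → 0.75 × 424.3 = 318 kN.
Bearing (1.2 l_c t F_u ≤ 2.4 d t F_u): upper limit = 2.4·12·20·400 / 1000 = 230.4 kN.
  Edge l_c = 25 − 14/2 = 18 → r_n = 172.8 kN; interior l_c = 40 − 14 = 26 → r_n = 230.4 kN.
  R_n,bearing = 1·172.8 + 3·230.4 = 864 kN → 0.75 × 864 = 648 kN.
Bolt shear governs: 318 kN.

318 kN (bolt shear governs)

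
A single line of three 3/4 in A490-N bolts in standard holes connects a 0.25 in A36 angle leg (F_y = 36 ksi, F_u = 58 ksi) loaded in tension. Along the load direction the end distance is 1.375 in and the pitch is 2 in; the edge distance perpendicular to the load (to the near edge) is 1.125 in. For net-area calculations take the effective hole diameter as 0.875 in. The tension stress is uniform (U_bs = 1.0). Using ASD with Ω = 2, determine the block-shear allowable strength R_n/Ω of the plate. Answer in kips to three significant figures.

Shear plane L_v = 1.375 + 2·2 = 5.375 in; A_gv = 5.375 × 0.25 = 1.344 in².
A_nv = (5.375 − 2.5·0.875) × 0.25 = 0.7969 in².
A_nt = (1.125 − 0.5·0.875) × 0.25 = 0.1719 in².
0.6 F_u A_nv = 27.73 kips; 0.6 F_y A_gv = 29.02 kips → shear rupture governs the shear term.
R_n = 27.73 + 1.0 × 58 × 0.1719 = 37.7 kips.
Allowable strength R_n/Ω = 37.7 / 2 = 18.9 kips.

18.9 kips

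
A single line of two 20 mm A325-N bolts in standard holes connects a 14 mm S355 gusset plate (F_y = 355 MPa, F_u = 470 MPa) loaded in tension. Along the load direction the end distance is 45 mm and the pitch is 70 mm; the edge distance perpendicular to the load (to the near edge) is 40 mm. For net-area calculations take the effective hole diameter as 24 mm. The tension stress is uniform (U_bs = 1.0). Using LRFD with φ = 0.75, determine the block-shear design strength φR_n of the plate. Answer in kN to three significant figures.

372 kN

Shear plane L_v = 45 + 1·70 = 115 mm; A_gv = 115 × 14 = 1610 mm².
A_nv = (115 − 1.5·24) × 14 = 1106 mm².
A_nt = (40 − 0.5·24) × 14 = 392 mm².
0.6 F_u A_nv = 311.9 kN; 0.6 F_y A_gv = 342.9 kN → shear rupture governs the shear term.
R_n = 311.9 + 1.0 × 470 × 392 / 1000 = 496.1 kN.
Design strength φR_n = 0.75 × 496.1 = 372 kN.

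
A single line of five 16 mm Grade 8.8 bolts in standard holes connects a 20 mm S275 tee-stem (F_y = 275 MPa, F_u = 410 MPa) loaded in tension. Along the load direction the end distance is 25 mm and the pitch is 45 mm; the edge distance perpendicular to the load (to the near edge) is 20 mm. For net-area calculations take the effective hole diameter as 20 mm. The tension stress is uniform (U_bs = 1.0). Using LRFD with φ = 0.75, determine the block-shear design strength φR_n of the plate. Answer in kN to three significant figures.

486 kN

Shear plane L_v = 25 + 4·45 = 205 mm; A_gv = 205 × 20 = 4100 mm².
A_nv = (205 − 4.5·20) × 20 = 2300 mm².
A_nt = (20 − 0.5·20) × 20 = 200 mm².
0.6 F_u A_nv = 565.8 kN; 0.6 F_y A_gv = 676.5 kN → shear rupture governs the shear term.
R_n = 565.8 + 1.0 × 410 × 200 / 1000 = 647.8 kN.
Design strength φR_n = 0.75 × 647.8 = 486 kN.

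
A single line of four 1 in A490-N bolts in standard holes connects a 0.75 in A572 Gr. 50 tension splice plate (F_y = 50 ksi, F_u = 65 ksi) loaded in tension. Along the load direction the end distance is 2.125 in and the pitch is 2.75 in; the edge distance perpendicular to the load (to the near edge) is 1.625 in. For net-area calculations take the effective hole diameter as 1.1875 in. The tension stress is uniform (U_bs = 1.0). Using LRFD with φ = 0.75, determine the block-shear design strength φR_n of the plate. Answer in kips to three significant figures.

Shear plane L_v = 2.125 + 3·2.75 = 10.38 in; A_gv = 10.38 × 0.75 = 7.781 in².
A_nv = (10.38 − 3.5·1.1875) × 0.75 = 4.664 in².
A_nt = (1.625 − 0.5·1.1875) × 0.75 = 0.7734 in².
0.6 F_u A_nv = 181.9 kips; 0.6 F_y A_gv = 233.4 kips → shear rupture governs the shear term.
R_n = 181.9 + 1.0 × 65 × 0.7734 = 232.2 kips.
Design strength φR_n = 0.75 × 232.2 = 174 kips.

174 kips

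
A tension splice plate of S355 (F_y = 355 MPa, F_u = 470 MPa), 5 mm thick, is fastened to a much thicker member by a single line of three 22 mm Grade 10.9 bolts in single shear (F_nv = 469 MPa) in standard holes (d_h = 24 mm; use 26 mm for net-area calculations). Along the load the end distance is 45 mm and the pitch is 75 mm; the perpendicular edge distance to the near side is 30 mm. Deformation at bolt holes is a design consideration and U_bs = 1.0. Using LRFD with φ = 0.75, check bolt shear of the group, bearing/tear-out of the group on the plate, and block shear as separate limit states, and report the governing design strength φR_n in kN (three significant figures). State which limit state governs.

167 kN (block shear governs)

Bolt shear: A_b = π·22²/4 = 380.1 mm²; R_n = 469 × 380.1 × 3 × 1 / 1000 = 534.8 kN → 0.75 × 534.8 = 401 kN.
Bearing: edge l_c = 33, r_n = 93.06 kN; interior l_c = 51, r_n = 124.1 kN; R_n = 93.06 + 2·124.1 = 341.2 kN → 256 kN.
Block shear: A_gv = 975, A_nv = 650, A_nt = 85 mm²; R_n = min(0.6F_uA_nv, 0.6F_yA_gv) + U_bs·F_u·A_nt = 223.2 kN → 167 kN.
Block shear governs: 167 kN.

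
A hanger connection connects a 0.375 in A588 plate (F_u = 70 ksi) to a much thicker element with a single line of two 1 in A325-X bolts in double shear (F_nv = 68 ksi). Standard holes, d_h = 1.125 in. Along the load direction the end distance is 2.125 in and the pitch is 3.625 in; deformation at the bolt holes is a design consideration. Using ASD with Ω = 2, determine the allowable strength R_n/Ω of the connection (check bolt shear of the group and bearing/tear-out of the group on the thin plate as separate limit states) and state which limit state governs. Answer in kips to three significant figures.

Bolt shear: A_b = π·1²/4 = 0.7854 in²; R_n = 68 × 0.7854 × 2 × 2 = 213.6 kips → 213.6 / 2 = 107 kips.
Bearing (1.2 l_c t F_u ≤ 2.4 d t F_u): upper limit = 2.4·1·0.375·70 = 63 kips.
  Edge l_c = 2.125 − 1.125/2 = 1.562 → r_n = 49.22 kips; interior l_c = 3.625 − 1.125 = 2.5 → r_n = 63 kips.
  R_n,bearing = 1·49.22 + 1·63 = 112.2 kips → 112.2 / 2 = 56.1 kips.
Bearing governs: 56.1 kips.

56.1 kips (bearing governs)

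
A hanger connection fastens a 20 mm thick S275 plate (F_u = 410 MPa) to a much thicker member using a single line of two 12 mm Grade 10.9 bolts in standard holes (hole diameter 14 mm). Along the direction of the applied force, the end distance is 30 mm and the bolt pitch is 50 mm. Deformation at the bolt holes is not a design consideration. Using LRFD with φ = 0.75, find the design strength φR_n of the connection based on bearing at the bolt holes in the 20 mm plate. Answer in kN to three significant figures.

434 kN

Per bolt r_n = 1.5 l_c t F_u ≤ 3.0 d t F_u; upper limit = 3.0 × 12 × 20 × 410 / 1000 = 295.2 kN.
Edge bolt: l_c = 30 − 14/2 = 23 mm → 1.5 × 23 × 20 × 410 / 1000 = 282.9 → r_n = 282.9 kN.
Interior bolts: l_c = 50 − 14 = 36 mm → 1.5 × 36 × 20 × 410 / 1000 = 442.8 → r_n = 295.2 kN.
R_n = 1 × 282.9 + 1 × 295.2 = 578.1 kN.
Design strength φR_n = 0.75 × 578.1 = 434 kN.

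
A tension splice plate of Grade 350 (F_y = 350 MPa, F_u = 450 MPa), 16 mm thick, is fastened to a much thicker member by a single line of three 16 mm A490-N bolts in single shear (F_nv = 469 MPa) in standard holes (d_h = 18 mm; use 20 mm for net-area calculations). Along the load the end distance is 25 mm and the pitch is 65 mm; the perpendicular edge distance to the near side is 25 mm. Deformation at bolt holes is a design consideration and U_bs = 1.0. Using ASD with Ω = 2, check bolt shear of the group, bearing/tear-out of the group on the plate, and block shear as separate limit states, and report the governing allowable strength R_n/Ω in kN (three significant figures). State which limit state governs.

141 kN (bolt shear governs)

Bolt shear: A_b = π·16²/4 = 201.1 mm²; R_n = 469 × 201.1 × 3 × 1 / 1000 = 282.9 kN → 282.9 / 2 = 141 kN.
Bearing: edge l_c = 16, r_n = 138.2 kN; interior l_c = 47, r_n = 276.5 kN; R_n = 138.2 + 2·276.5 = 691.2 kN → 346 kN.
Block shear: A_gv = 2480, A_nv = 1680, A_nt = 240 mm²; R_n = min(0.6F_uA_nv, 0.6F_yA_gv) + U_bs·F_u·A_nt = 561.6 kN → 281 kN.
Bolt shear governs: 141 kN.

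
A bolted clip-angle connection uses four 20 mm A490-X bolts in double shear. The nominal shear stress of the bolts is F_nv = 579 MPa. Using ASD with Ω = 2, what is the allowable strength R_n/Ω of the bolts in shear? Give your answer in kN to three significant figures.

A_b = π × 20² / 4 = 314.2 mm².
R_n = F_nv · A_b · n · n_s = 579 × 314.2 × 4 × 2 / 1000 = 1455 kN.
Allowable strength R_n/Ω = 1455 / 2 = 728 kN.

728 kN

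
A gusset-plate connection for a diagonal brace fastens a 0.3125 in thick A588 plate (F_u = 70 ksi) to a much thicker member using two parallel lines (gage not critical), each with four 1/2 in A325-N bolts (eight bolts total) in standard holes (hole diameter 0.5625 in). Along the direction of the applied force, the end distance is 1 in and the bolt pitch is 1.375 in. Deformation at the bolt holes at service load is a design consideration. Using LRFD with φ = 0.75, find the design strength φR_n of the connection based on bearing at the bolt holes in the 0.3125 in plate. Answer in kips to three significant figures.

124 kips

Per bolt r_n = 1.2 l_c t F_u ≤ 2.4 d t F_u; upper limit = 2.4 × 0.5 × 0.3125 × 70 = 26.25 kips.
Edge bolt: l_c = 1 − 0.5625/2 = 0.7188 in → 1.2 × 0.7188 × 0.3125 × 70 = 18.87 → r_n = 18.87 kips.
Interior bolts: l_c = 1.375 − 0.5625 = 0.8125 in → 1.2 × 0.8125 × 0.3125 × 70 = 21.33 → r_n = 21.33 kips.
R_n = 2 × 18.87 + 6 × 21.33 = 165.7 kips.
Design strength φR_n = 0.75 × 165.7 = 124 kips.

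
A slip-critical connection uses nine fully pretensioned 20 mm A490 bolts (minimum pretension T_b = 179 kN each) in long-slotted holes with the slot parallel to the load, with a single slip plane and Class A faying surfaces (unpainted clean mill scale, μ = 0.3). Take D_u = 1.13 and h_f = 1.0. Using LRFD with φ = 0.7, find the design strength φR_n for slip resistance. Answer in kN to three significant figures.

R_n = μ · D_u · h_f · T_b · n_s · n_b = 0.3 × 1.13 × 1.0 × 179 × 1 × 9 = 546.1 kN.
Design strength φR_n = 0.7 × 546.1 = 382 kN.

382 kN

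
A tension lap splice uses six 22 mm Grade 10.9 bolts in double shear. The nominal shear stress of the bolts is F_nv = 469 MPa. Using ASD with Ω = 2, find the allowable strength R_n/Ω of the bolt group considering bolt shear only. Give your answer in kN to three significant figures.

1070 kN

A_b = π × 22² / 4 = 380.1 mm².
R_n = F_nv · A_b · n · n_s = 469 × 380.1 × 6 × 2 / 1000 = 2139 kN.
Allowable strength R_n/Ω = 2139 / 2 = 1070 kN.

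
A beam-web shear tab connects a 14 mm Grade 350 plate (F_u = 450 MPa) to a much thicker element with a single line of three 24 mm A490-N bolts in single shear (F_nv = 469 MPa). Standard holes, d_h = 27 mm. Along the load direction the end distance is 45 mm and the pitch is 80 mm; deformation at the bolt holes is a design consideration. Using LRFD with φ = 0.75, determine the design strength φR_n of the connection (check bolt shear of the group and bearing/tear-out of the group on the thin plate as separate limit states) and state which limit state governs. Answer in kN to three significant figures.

477 kN (bolt shear governs)

Bolt shear: A_b = π·24²/4 = 452.4 mm²; R_n = 469 × 452.4 × 3 × 1 / 1000 = 636.5 kN → 0.75 × 636.5 = 477 kN.
Bearing (1.2 l_c t F_u ≤ 2.4 d t F_u): upper limit = 2.4·24·14·450 / 1000 = 362.9 kN.
  Edge l_c = 45 − 27/2 = 31.5 → r_n = 238.1 kN; interior l_c = 80 − 27 = 53 → r_n = 362.9 kN.
  R_n,bearing = 1·238.1 + 2·362.9 = 963.9 kN → 0.75 × 963.9 = 723 kN.
Bolt shear governs: 477 kN.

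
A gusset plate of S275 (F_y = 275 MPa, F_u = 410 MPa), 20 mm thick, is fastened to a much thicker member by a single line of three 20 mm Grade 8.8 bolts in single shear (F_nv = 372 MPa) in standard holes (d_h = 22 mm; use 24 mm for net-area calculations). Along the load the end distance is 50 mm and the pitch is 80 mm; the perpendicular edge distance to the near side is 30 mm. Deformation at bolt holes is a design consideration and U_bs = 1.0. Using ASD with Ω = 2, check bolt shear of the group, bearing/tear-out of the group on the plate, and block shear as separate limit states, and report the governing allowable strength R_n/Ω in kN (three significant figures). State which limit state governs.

Bolt shear: A_b = π·20²/4 = 314.2 mm²; R_n = 372 × 314.2 × 3 × 1 / 1000 = 350.6 kN → 350.6 / 2 = 175 kN.
Bearing: edge l_c = 39, r_n = 383.8 kN; interior l_c = 58, r_n = 393.6 kN; R_n = 383.8 + 2·393.6 = 1171 kN → 585 kN.
Block shear: A_gv = 4200, A_nv = 3000, A_nt = 360 mm²; R_n = min(0.6F_uA_nv, 0.6F_yA_gv) + U_bs·F_u·A_nt = 840.6 kN → 420 kN.
Bolt shear governs: 175 kN.

175 kN (bolt shear governs)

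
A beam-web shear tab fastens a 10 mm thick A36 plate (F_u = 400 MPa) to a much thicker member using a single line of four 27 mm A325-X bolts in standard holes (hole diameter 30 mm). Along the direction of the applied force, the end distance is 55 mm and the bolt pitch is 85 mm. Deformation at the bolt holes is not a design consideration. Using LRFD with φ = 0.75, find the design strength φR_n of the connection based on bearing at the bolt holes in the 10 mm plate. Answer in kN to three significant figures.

909 kN

Per bolt r_n = 1.5 l_c t F_u ≤ 3.0 d t F_u; upper limit = 3.0 × 27 × 10 × 400 / 1000 = 324 kN.
Edge bolt: l_c = 55 − 30/2 = 40 mm → 1.5 × 40 × 10 × 400 / 1000 = 240 → r_n = 240 kN.
Interior bolts: l_c = 85 − 30 = 55 mm → 1.5 × 55 × 10 × 400 / 1000 = 330 → r_n = 324 kN.
R_n = 1 × 240 + 3 × 324 = 1212 kN.
Design strength φR_n = 0.75 × 1212 = 909 kN.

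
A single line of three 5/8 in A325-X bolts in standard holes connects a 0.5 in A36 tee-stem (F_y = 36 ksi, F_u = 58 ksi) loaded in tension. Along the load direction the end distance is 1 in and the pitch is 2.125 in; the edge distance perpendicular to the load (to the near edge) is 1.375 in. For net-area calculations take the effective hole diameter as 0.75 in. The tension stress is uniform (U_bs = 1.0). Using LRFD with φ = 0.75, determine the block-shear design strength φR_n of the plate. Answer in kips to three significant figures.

64.3 kips

Shear plane L_v = 1 + 2·2.125 = 5.25 in; A_gv = 5.25 × 0.5 = 2.625 in².
A_nv = (5.25 − 2.5·0.75) × 0.5 = 1.688 in².
A_nt = (1.375 − 0.5·0.75) × 0.5 = 0.5 in².
0.6 F_u A_nv = 58.72 kips; 0.6 F_y A_gv = 56.7 kips → shear yielding governs the shear term.
R_n = 56.7 + 1.0 × 58 × 0.5 = 85.7 kips.
Design strength φR_n = 0.75 × 85.7 = 64.3 kips.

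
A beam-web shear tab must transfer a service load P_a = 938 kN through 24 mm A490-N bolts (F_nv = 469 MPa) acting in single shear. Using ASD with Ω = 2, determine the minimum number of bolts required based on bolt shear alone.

9 bolts

A_b = π·24²/4 = 452.4 mm².
Per-bolt allowable strength R_n/Ω = 469 × 452.4 × 1 / 1000 / 2 = 106.1 kN.
n ≥ 938 / 106.1 = 8.842 → use 9 bolts.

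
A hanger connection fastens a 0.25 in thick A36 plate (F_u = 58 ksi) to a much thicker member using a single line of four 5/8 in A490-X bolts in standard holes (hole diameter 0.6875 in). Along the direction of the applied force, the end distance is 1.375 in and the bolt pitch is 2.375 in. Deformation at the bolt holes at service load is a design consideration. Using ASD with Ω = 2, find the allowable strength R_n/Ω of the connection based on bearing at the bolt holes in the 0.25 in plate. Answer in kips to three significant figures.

Per bolt r_n = 1.2 l_c t F_u ≤ 2.4 d t F_u; upper limit = 2.4 × 0.625 × 0.25 × 58 = 21.75 kips.
Edge bolt: l_c = 1.375 − 0.6875/2 = 1.031 in → 1.2 × 1.031 × 0.25 × 58 = 17.94 → r_n = 17.94 kips.
Interior bolts: l_c = 2.375 − 0.6875 = 1.688 in → 1.2 × 1.688 × 0.25 × 58 = 29.36 → r_n = 21.75 kips.
R_n = 1 × 17.94 + 3 × 21.75 = 83.19 kips.
Allowable strength R_n/Ω = 83.19 / 2 = 41.6 kips.

41.6 kips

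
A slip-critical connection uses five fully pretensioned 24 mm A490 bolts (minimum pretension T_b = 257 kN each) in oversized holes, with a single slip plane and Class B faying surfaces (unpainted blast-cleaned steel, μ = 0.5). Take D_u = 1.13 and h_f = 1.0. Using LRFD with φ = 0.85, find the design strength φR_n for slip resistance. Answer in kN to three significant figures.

617 kN

R_n = μ · D_u · h_f · T_b · n_s · n_b = 0.5 × 1.13 × 1.0 × 257 × 1 × 5 = 726 kN.
Design strength φR_n = 0.85 × 726 = 617 kN.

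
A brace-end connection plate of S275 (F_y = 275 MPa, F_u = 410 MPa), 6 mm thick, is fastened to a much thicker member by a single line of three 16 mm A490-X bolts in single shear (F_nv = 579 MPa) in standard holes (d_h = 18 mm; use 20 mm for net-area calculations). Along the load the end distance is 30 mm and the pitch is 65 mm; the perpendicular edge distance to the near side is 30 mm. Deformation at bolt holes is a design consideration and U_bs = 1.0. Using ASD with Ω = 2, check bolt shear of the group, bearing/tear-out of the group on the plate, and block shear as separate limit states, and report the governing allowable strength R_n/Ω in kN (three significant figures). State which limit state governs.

104 kN (block shear governs)

Bolt shear: A_b = π·16²/4 = 201.1 mm²; R_n = 579 × 201.1 × 3 × 1 / 1000 = 349.2 kN → 349.2 / 2 = 175 kN.
Bearing: edge l_c = 21, r_n = 61.99 kN; interior l_c = 47, r_n = 94.46 kN; R_n = 61.99 + 2·94.46 = 250.9 kN → 125 kN.
Block shear: A_gv = 960, A_nv = 660, A_nt = 120 mm²; R_n = min(0.6F_uA_nv, 0.6F_yA_gv) + U_bs·F_u·A_nt = 207.6 kN → 104 kN.
Block shear governs: 104 kN.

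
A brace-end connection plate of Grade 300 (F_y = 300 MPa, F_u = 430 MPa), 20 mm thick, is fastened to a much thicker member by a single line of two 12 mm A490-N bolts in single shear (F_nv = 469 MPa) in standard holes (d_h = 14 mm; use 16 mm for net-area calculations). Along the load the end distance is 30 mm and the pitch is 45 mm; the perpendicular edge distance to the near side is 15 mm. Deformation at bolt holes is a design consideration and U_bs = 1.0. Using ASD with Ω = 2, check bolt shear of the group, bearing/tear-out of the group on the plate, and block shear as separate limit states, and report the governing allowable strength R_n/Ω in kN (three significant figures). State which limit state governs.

Bolt shear: A_b = π·12²/4 = 113.1 mm²; R_n = 469 × 113.1 × 2 × 1 / 1000 = 106.1 kN → 106.1 / 2 = 53 kN.
Bearing: edge l_c = 23, r_n = 237.4 kN; interior l_c = 31, r_n = 247.7 kN; R_n = 237.4 + 1·247.7 = 485 kN → 243 kN.
Block shear: A_gv = 1500, A_nv = 1020, A_nt = 140 mm²; R_n = min(0.6F_uA_nv, 0.6F_yA_gv) + U_bs·F_u·A_nt = 323.4 kN → 162 kN.
Bolt shear governs: 53 kN.

53 kN (bolt shear governs)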